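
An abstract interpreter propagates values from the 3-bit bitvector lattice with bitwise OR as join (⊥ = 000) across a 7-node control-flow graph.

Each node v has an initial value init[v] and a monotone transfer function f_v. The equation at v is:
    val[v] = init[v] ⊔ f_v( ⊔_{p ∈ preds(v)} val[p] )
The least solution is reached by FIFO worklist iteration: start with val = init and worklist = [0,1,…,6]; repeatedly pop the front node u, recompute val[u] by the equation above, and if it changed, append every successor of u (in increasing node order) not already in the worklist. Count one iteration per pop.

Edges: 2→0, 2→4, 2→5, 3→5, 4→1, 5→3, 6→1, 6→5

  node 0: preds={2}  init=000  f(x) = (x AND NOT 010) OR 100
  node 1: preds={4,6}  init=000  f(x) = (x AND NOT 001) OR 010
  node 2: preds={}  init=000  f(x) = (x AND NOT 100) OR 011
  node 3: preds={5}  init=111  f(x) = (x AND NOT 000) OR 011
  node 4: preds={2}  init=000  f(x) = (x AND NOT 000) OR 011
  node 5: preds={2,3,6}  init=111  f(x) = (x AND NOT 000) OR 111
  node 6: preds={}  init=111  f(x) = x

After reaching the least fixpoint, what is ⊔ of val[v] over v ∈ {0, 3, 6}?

Iteration log — 9 steps:
  step 1. node 0  ⊔preds=000  new=100  old=000  +wl: 
  step 2. node 1  ⊔preds=111  new=110  old=000  +wl: 
  step 3. node 2  ⊔preds=000  new=011  old=000  +wl: 0
  step 4. node 3  ⊔preds=111  new=111  stable
  step 5. node 4  ⊔preds=011  new=011  old=000  +wl: 1
  step 6. node 5  ⊔preds=111  new=111  stable
  step 7. node 6  ⊔preds=000  new=111  stable
  step 8. node 0  ⊔preds=011  new=101  old=100  +wl: 
  step 9. node 1  ⊔preds=111  new=110  stable

Least fixpoint reached:
  node 0: 101
  node 1: 110
  node 2: 011
  node 3: 111
  node 4: 011
  node 5: 111
  node 6: 111

111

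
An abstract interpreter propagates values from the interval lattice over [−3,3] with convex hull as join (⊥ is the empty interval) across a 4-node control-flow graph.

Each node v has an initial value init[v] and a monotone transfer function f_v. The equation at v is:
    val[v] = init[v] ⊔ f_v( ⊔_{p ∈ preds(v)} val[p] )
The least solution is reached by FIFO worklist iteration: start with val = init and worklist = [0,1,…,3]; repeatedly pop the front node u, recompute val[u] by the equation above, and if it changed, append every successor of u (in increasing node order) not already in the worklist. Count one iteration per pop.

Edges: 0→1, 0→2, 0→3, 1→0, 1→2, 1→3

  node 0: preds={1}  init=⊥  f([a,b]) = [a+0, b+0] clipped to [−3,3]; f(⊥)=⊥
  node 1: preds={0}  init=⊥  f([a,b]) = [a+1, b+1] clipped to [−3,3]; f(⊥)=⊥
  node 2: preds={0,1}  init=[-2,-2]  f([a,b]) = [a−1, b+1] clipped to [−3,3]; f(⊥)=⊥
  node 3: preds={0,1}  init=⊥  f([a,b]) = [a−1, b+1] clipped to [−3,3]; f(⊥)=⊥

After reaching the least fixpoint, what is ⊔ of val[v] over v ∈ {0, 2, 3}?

Worklist (4 pops):
  #1 pop 0: in=⊥ → ⊥ (no change)
  #2 pop 1: in=⊥ → ⊥ (no change)
  #3 pop 2: in=⊥ → [-2,-2] (no change)
  #4 pop 3: in=⊥ → ⊥ (no change)

Fixpoint:
  val[0] = ⊥
  val[1] = ⊥
  val[2] = [-2,-2]
  val[3] = ⊥

[-2,-2]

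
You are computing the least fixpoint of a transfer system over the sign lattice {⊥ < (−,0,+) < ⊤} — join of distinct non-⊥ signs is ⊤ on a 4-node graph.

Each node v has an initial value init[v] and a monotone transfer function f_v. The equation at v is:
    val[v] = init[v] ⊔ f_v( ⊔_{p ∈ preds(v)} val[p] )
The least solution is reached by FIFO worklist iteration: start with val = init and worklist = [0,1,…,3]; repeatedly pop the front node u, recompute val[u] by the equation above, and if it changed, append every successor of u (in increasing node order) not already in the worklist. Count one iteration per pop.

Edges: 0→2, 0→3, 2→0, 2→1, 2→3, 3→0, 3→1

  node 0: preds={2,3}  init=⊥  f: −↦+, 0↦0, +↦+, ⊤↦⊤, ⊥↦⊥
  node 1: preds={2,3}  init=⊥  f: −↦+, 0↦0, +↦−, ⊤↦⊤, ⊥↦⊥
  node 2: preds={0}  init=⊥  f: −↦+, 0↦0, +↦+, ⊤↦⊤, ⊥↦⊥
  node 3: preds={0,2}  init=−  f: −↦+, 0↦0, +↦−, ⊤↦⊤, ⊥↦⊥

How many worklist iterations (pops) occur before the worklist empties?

Trace (10 dequeues):
  [1] u=0 | in − | out + | prev ⊥ | push {}
  [2] u=1 | in − | out + | prev ⊥ | push {}
  [3] u=2 | in + | out + | prev ⊥ | push {0,1}
  [4] u=3 | in + | out − | ==
  [5] u=0 | in ⊤ | out ⊤ | prev + | push {2,3}
  [6] u=1 | in ⊤ | out ⊤ | prev + | push {}
  [7] u=2 | in ⊤ | out ⊤ | prev + | push {0,1}
  [8] u=3 | in ⊤ | out ⊤ | prev − | push {}
  [9] u=0 | in ⊤ | out ⊤ | ==
  [10] u=1 | in ⊤ | out ⊤ | ==

Converged values:
  [0] ⊤
  [1] ⊤
  [2] ⊤
  [3] ⊤

10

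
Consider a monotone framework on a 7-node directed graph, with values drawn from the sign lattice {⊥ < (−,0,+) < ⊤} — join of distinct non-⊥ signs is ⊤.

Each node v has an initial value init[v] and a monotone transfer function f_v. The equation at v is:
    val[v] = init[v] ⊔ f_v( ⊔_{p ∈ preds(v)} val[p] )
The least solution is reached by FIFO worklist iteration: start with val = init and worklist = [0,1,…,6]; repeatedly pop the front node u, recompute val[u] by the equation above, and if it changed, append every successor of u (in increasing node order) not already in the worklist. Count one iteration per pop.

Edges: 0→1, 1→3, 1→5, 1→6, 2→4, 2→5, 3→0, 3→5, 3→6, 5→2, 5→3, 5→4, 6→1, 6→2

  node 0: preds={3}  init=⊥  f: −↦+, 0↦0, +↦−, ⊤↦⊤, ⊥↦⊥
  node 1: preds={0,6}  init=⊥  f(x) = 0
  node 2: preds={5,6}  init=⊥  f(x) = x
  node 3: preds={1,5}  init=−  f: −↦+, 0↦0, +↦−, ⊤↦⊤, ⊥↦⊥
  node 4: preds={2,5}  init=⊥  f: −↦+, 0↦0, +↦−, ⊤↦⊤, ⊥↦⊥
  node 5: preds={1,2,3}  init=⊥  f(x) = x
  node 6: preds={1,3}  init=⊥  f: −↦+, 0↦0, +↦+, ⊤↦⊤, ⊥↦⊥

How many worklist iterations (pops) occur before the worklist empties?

13

Trace (13 dequeues):
  [1] u=0 | in − | out + | prev ⊥ | push {}
  [2] u=1 | in + | out 0 | prev ⊥ | push {}
  [3] u=2 | in ⊥ | out ⊥ | ==
  [4] u=3 | in 0 | out ⊤ | prev − | push {0}
  [5] u=4 | in ⊥ | out ⊥ | ==
  [6] u=5 | in ⊤ | out ⊤ | prev ⊥ | push {2,3,4}
  [7] u=6 | in ⊤ | out ⊤ | prev ⊥ | push {1}
  [8] u=0 | in ⊤ | out ⊤ | prev + | push {}
  [9] u=2 | in ⊤ | out ⊤ | prev ⊥ | push {5}
  [10] u=3 | in ⊤ | out ⊤ | ==
  [11] u=4 | in ⊤ | out ⊤ | prev ⊥ | push {}
  [12] u=1 | in ⊤ | out 0 | ==
  [13] u=5 | in ⊤ | out ⊤ | ==

Converged values:
  [0] ⊤
  [1] 0
  [2] ⊤
  [3] ⊤
  [4] ⊤
  [5] ⊤
  [6] ⊤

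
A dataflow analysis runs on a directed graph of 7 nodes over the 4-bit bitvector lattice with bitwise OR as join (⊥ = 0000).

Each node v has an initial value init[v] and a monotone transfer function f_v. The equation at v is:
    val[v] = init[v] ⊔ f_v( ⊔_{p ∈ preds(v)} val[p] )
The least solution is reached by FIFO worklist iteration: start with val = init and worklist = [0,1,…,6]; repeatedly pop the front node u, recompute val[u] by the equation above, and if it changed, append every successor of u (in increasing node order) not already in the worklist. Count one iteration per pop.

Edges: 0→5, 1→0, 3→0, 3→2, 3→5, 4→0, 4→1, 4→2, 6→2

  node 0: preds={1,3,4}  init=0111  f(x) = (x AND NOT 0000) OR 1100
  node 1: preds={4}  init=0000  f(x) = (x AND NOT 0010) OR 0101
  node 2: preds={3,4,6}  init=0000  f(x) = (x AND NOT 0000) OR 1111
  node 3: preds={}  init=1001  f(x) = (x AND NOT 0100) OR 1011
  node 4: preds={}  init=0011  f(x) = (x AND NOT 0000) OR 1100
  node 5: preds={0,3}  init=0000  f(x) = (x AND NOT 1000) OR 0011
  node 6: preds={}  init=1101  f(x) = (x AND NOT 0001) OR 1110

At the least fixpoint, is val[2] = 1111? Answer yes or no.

Iteration log — 11 steps:
  step 1. node 0  ⊔preds=1011  new=1111  old=0111  +wl: 
  step 2. node 1  ⊔preds=0011  new=0101  old=0000  +wl: 0
  step 3. node 2  ⊔preds=1111  new=1111  old=0000  +wl: 
  step 4. node 3  ⊔preds=0000  new=1011  old=1001  +wl: 2
  step 5. node 4  ⊔preds=0000  new=1111  old=0011  +wl: 1
  step 6. node 5  ⊔preds=1111  new=0111  old=0000  +wl: 
  step 7. node 6  ⊔preds=0000  new=1111  old=1101  +wl: 
  step 8. node 0  ⊔preds=1111  new=1111  stable
  step 9. node 2  ⊔preds=1111  new=1111  stable
  step 10. node 1  ⊔preds=1111  new=1101  old=0101  +wl: 0
  step 11. node 0  ⊔preds=1111  new=1111  stable

Least fixpoint reached:
  node 0: 1111
  node 1: 1101
  node 2: 1111
  node 3: 1011
  node 4: 1111
  node 5: 0111
  node 6: 1111

yes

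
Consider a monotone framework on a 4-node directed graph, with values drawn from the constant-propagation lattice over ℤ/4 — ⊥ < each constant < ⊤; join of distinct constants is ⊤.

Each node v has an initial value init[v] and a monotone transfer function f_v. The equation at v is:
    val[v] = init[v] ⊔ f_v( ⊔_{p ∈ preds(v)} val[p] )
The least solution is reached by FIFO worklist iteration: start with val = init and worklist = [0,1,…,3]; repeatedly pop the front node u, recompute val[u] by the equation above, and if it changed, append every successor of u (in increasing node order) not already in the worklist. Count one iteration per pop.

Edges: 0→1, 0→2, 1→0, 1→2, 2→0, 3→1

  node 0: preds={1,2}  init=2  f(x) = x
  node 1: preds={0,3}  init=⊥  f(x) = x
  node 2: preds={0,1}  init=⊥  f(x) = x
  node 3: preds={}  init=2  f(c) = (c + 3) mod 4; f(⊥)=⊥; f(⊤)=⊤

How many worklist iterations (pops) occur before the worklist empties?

5

Worklist (5 pops):
  #1 pop 0: in=⊥ → 2 (no change)
  #2 pop 1: in=2 → 2 (was ⊥); enqueue [0]
  #3 pop 2: in=2 → 2 (was ⊥); enqueue []
  #4 pop 3: in=⊥ → 2 (no change)
  #5 pop 0: in=2 → 2 (no change)

Fixpoint:
  val[0] = 2
  val[1] = 2
  val[2] = 2
  val[3] = 2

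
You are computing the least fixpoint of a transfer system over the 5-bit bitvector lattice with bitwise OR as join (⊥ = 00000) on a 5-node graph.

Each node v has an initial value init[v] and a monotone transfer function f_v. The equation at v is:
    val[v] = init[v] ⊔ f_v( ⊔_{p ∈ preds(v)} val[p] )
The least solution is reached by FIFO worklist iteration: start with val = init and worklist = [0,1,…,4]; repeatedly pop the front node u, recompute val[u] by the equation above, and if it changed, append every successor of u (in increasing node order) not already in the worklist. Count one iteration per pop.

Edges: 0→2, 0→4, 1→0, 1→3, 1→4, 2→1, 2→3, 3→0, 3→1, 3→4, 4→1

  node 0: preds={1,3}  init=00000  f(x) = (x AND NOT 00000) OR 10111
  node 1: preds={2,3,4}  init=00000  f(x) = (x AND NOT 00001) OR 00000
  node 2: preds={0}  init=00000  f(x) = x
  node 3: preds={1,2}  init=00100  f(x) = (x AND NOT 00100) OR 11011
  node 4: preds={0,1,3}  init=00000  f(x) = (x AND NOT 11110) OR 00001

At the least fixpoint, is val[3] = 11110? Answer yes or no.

no

Trace (12 dequeues):
  [1] u=0 | in 00100 | out 10111 | prev 00000 | push {}
  [2] u=1 | in 00100 | out 00100 | prev 00000 | push {0}
  [3] u=2 | in 10111 | out 10111 | prev 00000 | push {1}
  [4] u=3 | in 10111 | out 11111 | prev 00100 | push {}
  [5] u=4 | in 11111 | out 00001 | prev 00000 | push {}
  [6] u=0 | in 11111 | out 11111 | prev 10111 | push {2,4}
  [7] u=1 | in 11111 | out 11110 | prev 00100 | push {0,3}
  [8] u=2 | in 11111 | out 11111 | prev 10111 | push {1}
  [9] u=4 | in 11111 | out 00001 | ==
  [10] u=0 | in 11111 | out 11111 | ==
  [11] u=3 | in 11111 | out 11111 | ==
  [12] u=1 | in 11111 | out 11110 | ==

Converged values:
  [0] 11111
  [1] 11110
  [2] 11111
  [3] 11111
  [4] 00001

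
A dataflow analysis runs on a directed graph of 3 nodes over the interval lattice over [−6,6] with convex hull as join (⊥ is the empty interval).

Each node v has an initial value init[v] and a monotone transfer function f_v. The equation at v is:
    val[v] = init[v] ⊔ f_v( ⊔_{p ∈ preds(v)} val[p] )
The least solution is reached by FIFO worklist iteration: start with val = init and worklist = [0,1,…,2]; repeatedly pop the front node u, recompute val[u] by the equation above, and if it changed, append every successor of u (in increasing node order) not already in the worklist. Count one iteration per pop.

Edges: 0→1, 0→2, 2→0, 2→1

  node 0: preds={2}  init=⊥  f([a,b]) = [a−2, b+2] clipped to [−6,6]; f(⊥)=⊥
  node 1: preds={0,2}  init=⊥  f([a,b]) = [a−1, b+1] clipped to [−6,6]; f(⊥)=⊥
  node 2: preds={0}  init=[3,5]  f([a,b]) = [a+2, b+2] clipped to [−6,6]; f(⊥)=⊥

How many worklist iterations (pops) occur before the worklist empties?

Iteration log — 5 steps:
  step 1. node 0  ⊔preds=[3,5]  new=[1,6]  old=⊥  +wl: 
  step 2. node 1  ⊔preds=[1,6]  new=[0,6]  old=⊥  +wl: 
  step 3. node 2  ⊔preds=[1,6]  new=[3,6]  old=[3,5]  +wl: 0,1
  step 4. node 0  ⊔preds=[3,6]  new=[1,6]  stable
  step 5. node 1  ⊔preds=[1,6]  new=[0,6]  stable

Least fixpoint reached:
  node 0: [1,6]
  node 1: [0,6]
  node 2: [3,6]

5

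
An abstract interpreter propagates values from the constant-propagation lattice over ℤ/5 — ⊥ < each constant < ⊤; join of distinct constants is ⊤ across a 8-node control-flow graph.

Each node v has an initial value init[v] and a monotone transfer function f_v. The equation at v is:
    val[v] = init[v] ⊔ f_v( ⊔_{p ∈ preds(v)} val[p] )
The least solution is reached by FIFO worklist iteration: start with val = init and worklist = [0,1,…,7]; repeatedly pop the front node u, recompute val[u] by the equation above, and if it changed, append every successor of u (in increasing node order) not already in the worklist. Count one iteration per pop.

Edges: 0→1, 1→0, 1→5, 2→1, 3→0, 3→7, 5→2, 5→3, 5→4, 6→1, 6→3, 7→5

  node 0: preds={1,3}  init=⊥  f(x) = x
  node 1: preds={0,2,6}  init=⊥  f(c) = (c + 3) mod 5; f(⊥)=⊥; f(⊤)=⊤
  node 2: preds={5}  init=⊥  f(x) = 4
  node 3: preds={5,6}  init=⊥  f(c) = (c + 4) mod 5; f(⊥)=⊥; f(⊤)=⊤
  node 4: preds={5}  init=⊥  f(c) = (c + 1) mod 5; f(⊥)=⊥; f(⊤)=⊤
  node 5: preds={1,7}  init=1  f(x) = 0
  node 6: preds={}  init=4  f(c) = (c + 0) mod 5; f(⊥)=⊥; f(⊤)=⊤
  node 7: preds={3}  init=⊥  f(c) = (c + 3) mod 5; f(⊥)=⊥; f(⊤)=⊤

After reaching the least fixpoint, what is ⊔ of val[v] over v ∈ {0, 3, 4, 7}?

⊤

Iteration log — 15 steps:
  step 1. node 0  ⊔preds=⊥  new=⊥  stable
  step 2. node 1  ⊔preds=4  new=2  old=⊥  +wl: 0
  step 3. node 2  ⊔preds=1  new=4  old=⊥  +wl: 1
  step 4. node 3  ⊔preds=⊤  new=⊤  old=⊥  +wl: 
  step 5. node 4  ⊔preds=1  new=2  old=⊥  +wl: 
  step 6. node 5  ⊔preds=2  new=⊤  old=1  +wl: 2,3,4
  step 7. node 6  ⊔preds=⊥  new=4  stable
  step 8. node 7  ⊔preds=⊤  new=⊤  old=⊥  +wl: 5
  step 9. node 0  ⊔preds=⊤  new=⊤  old=⊥  +wl: 
  step 10. node 1  ⊔preds=⊤  new=⊤  old=2  +wl: 0
  step 11. node 2  ⊔preds=⊤  new=4  stable
  step 12. node 3  ⊔preds=⊤  new=⊤  stable
  step 13. node 4  ⊔preds=⊤  new=⊤  old=2  +wl: 
  step 14. node 5  ⊔preds=⊤  new=⊤  stable
  step 15. node 0  ⊔preds=⊤  new=⊤  stable

Least fixpoint reached:
  node 0: ⊤
  node 1: ⊤
  node 2: 4
  node 3: ⊤
  node 4: ⊤
  node 5: ⊤
  node 6: 4
  node 7: ⊤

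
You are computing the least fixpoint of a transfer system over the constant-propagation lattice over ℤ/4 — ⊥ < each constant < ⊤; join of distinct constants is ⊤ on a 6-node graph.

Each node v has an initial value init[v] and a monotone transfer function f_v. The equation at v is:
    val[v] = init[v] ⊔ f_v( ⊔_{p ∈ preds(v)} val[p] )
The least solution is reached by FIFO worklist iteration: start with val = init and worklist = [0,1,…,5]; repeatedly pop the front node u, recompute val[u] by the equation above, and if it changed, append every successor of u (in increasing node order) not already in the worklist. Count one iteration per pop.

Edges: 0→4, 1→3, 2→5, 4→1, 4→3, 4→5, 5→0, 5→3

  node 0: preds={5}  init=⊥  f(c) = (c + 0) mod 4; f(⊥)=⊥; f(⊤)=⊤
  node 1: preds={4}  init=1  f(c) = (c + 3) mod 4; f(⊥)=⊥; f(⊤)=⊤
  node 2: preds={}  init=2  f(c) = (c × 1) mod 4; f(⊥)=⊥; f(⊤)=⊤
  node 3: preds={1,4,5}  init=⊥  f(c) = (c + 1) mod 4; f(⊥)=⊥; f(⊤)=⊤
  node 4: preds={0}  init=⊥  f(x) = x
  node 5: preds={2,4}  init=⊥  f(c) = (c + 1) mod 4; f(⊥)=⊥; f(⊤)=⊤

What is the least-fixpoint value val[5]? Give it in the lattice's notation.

Trace (18 dequeues):
  [1] u=0 | in ⊥ | out ⊥ | ==
  [2] u=1 | in ⊥ | out 1 | ==
  [3] u=2 | in ⊥ | out 2 | ==
  [4] u=3 | in 1 | out 2 | prev ⊥ | push {}
  [5] u=4 | in ⊥ | out ⊥ | ==
  [6] u=5 | in 2 | out 3 | prev ⊥ | push {0,3}
  [7] u=0 | in 3 | out 3 | prev ⊥ | push {4}
  [8] u=3 | in ⊤ | out ⊤ | prev 2 | push {}
  [9] u=4 | in 3 | out 3 | prev ⊥ | push {1,3,5}
  [10] u=1 | in 3 | out ⊤ | prev 1 | push {}
  [11] u=3 | in ⊤ | out ⊤ | ==
  [12] u=5 | in ⊤ | out ⊤ | prev 3 | push {0,3}
  [13] u=0 | in ⊤ | out ⊤ | prev 3 | push {4}
  [14] u=3 | in ⊤ | out ⊤ | ==
  [15] u=4 | in ⊤ | out ⊤ | prev 3 | push {1,3,5}
  [16] u=1 | in ⊤ | out ⊤ | ==
  [17] u=3 | in ⊤ | out ⊤ | ==
  [18] u=5 | in ⊤ | out ⊤ | ==

Converged values:
  [0] ⊤
  [1] ⊤
  [2] 2
  [3] ⊤
  [4] ⊤
  [5] ⊤

⊤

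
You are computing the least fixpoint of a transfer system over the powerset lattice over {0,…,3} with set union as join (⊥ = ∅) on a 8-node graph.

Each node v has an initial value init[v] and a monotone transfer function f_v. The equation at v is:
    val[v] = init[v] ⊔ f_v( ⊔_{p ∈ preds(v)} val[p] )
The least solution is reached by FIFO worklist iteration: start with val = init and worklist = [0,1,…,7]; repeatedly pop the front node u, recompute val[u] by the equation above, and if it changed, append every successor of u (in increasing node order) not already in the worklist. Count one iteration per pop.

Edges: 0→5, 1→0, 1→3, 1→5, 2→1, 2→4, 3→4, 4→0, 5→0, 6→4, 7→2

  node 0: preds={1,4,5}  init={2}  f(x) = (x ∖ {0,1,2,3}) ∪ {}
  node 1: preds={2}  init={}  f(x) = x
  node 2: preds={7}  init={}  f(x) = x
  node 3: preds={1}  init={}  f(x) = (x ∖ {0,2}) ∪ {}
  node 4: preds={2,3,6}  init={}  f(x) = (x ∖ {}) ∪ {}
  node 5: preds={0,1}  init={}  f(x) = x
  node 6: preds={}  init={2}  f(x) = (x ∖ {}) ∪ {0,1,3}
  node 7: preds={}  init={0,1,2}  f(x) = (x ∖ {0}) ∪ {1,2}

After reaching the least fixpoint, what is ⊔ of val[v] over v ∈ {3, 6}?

{0,1,2,3}

Worklist (15 pops):
  #1 pop 0: in={} → {2} (no change)
  #2 pop 1: in={} → {} (no change)
  #3 pop 2: in={0,1,2} → {0,1,2} (was {}); enqueue [1]
  #4 pop 3: in={} → {} (no change)
  #5 pop 4: in={0,1,2} → {0,1,2} (was {}); enqueue [0]
  #6 pop 5: in={2} → {2} (was {}); enqueue []
  #7 pop 6: in={} → {0,1,2,3} (was {2}); enqueue [4]
  #8 pop 7: in={} → {0,1,2} (no change)
  #9 pop 1: in={0,1,2} → {0,1,2} (was {}); enqueue [3,5]
  #10 pop 0: in={0,1,2} → {2} (no change)
  #11 pop 4: in={0,1,2,3} → {0,1,2,3} (was {0,1,2}); enqueue [0]
  #12 pop 3: in={0,1,2} → {1} (was {}); enqueue [4]
  #13 pop 5: in={0,1,2} → {0,1,2} (was {2}); enqueue []
  #14 pop 0: in={0,1,2,3} → {2} (no change)
  #15 pop 4: in={0,1,2,3} → {0,1,2,3} (no change)

Fixpoint:
  val[0] = {2}
  val[1] = {0,1,2}
  val[2] = {0,1,2}
  val[3] = {1}
  val[4] = {0,1,2,3}
  val[5] = {0,1,2}
  val[6] = {0,1,2,3}
  val[7] = {0,1,2}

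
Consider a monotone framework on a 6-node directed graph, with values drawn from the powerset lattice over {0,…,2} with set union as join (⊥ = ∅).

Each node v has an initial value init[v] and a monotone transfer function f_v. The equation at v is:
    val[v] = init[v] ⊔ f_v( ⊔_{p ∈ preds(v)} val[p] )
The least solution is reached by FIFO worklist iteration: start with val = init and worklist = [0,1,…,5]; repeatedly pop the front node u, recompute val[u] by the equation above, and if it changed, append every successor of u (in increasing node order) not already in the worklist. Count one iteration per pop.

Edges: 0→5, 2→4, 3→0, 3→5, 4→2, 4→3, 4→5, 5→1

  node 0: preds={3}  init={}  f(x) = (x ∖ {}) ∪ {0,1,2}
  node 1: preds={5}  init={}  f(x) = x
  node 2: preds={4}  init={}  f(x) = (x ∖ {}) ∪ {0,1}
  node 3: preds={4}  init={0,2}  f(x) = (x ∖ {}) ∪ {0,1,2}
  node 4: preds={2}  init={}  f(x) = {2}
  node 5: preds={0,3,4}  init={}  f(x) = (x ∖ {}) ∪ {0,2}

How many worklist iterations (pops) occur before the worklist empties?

11

Worklist (11 pops):
  #1 pop 0: in={0,2} → {0,1,2} (was {}); enqueue []
  #2 pop 1: in={} → {} (no change)
  #3 pop 2: in={} → {0,1} (was {}); enqueue []
  #4 pop 3: in={} → {0,1,2} (was {0,2}); enqueue [0]
  #5 pop 4: in={0,1} → {2} (was {}); enqueue [2,3]
  #6 pop 5: in={0,1,2} → {0,1,2} (was {}); enqueue [1]
  #7 pop 0: in={0,1,2} → {0,1,2} (no change)
  #8 pop 2: in={2} → {0,1,2} (was {0,1}); enqueue [4]
  #9 pop 3: in={2} → {0,1,2} (no change)
  #10 pop 1: in={0,1,2} → {0,1,2} (was {}); enqueue []
  #11 pop 4: in={0,1,2} → {2} (no change)

Fixpoint:
  val[0] = {0,1,2}
  val[1] = {0,1,2}
  val[2] = {0,1,2}
  val[3] = {0,1,2}
  val[4] = {2}
  val[5] = {0,1,2}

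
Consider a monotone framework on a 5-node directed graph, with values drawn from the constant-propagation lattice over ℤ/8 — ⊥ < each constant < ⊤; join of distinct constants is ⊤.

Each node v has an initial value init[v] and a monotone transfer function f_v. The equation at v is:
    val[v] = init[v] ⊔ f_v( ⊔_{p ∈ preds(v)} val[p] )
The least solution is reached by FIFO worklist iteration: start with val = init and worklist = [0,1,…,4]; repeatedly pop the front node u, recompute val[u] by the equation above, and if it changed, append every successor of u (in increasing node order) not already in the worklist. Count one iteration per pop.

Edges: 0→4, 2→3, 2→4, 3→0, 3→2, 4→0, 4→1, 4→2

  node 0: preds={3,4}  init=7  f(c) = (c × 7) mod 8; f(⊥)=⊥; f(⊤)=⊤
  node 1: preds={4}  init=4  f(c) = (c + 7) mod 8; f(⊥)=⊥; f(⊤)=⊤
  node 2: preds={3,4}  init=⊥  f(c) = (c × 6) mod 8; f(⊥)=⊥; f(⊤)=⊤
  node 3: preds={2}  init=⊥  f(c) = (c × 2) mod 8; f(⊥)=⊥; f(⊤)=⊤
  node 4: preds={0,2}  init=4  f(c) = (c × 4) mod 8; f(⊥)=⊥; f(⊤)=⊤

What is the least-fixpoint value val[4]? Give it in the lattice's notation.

⊤

Iteration log — 12 steps:
  step 1. node 0  ⊔preds=4  new=⊤  old=7  +wl: 
  step 2. node 1  ⊔preds=4  new=⊤  old=4  +wl: 
  step 3. node 2  ⊔preds=4  new=0  old=⊥  +wl: 
  step 4. node 3  ⊔preds=0  new=0  old=⊥  +wl: 0,2
  step 5. node 4  ⊔preds=⊤  new=⊤  old=4  +wl: 1
  step 6. node 0  ⊔preds=⊤  new=⊤  stable
  step 7. node 2  ⊔preds=⊤  new=⊤  old=0  +wl: 3,4
  step 8. node 1  ⊔preds=⊤  new=⊤  stable
  step 9. node 3  ⊔preds=⊤  new=⊤  old=0  +wl: 0,2
  step 10. node 4  ⊔preds=⊤  new=⊤  stable
  step 11. node 0  ⊔preds=⊤  new=⊤  stable
  step 12. node 2  ⊔preds=⊤  new=⊤  stable

Least fixpoint reached:
  node 0: ⊤
  node 1: ⊤
  node 2: ⊤
  node 3: ⊤
  node 4: ⊤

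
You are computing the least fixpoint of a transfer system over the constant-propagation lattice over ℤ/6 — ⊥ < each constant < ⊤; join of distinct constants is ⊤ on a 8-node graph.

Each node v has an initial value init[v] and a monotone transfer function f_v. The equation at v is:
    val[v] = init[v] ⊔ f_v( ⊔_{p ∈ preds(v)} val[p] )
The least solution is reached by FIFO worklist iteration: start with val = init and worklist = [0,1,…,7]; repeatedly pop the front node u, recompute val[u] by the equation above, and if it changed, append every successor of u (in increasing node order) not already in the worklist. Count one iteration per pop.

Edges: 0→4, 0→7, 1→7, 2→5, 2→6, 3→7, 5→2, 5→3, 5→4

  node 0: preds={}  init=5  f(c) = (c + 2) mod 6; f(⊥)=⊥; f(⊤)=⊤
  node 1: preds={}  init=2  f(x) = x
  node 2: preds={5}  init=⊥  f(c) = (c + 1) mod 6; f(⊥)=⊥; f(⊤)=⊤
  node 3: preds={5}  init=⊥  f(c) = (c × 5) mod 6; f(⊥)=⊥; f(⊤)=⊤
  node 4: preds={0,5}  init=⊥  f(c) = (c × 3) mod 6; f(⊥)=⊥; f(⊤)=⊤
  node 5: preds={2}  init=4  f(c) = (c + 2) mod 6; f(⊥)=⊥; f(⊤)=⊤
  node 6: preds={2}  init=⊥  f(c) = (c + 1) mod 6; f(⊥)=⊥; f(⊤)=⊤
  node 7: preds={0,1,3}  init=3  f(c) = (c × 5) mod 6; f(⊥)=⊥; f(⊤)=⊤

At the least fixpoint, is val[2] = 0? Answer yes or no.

no

Worklist (14 pops):
  #1 pop 0: in=⊥ → 5 (no change)
  #2 pop 1: in=⊥ → 2 (no change)
  #3 pop 2: in=4 → 5 (was ⊥); enqueue []
  #4 pop 3: in=4 → 2 (was ⊥); enqueue []
  #5 pop 4: in=⊤ → ⊤ (was ⊥); enqueue []
  #6 pop 5: in=5 → ⊤ (was 4); enqueue [2,3,4]
  #7 pop 6: in=5 → 0 (was ⊥); enqueue []
  #8 pop 7: in=⊤ → ⊤ (was 3); enqueue []
  #9 pop 2: in=⊤ → ⊤ (was 5); enqueue [5,6]
  #10 pop 3: in=⊤ → ⊤ (was 2); enqueue [7]
  #11 pop 4: in=⊤ → ⊤ (no change)
  #12 pop 5: in=⊤ → ⊤ (no change)
  #13 pop 6: in=⊤ → ⊤ (was 0); enqueue []
  #14 pop 7: in=⊤ → ⊤ (no change)

Fixpoint:
  val[0] = 5
  val[1] = 2
  val[2] = ⊤
  val[3] = ⊤
  val[4] = ⊤
  val[5] = ⊤
  val[6] = ⊤
  val[7] = ⊤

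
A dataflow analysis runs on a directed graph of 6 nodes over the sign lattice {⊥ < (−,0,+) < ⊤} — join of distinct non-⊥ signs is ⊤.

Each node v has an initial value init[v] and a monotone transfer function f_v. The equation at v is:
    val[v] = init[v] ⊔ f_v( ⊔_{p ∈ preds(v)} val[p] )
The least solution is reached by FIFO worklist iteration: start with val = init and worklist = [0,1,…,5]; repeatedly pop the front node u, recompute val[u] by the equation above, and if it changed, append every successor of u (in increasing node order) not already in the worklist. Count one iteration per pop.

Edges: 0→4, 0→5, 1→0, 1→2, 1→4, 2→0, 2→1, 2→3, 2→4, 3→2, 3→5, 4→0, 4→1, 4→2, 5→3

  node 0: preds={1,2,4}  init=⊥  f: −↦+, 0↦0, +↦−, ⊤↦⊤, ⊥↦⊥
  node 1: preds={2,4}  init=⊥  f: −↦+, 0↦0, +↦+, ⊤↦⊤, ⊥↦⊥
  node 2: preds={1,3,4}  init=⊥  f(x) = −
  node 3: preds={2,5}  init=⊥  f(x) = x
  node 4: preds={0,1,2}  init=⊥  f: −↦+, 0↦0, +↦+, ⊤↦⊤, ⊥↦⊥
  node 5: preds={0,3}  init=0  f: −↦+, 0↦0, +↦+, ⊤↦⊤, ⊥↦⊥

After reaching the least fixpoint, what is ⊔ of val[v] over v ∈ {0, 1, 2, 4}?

⊤

Worklist (15 pops):
  #1 pop 0: in=⊥ → ⊥ (no change)
  #2 pop 1: in=⊥ → ⊥ (no change)
  #3 pop 2: in=⊥ → − (was ⊥); enqueue [0,1]
  #4 pop 3: in=⊤ → ⊤ (was ⊥); enqueue [2]
  #5 pop 4: in=− → + (was ⊥); enqueue []
  #6 pop 5: in=⊤ → ⊤ (was 0); enqueue [3]
  #7 pop 0: in=⊤ → ⊤ (was ⊥); enqueue [4,5]
  #8 pop 1: in=⊤ → ⊤ (was ⊥); enqueue [0]
  #9 pop 2: in=⊤ → − (no change)
  #10 pop 3: in=⊤ → ⊤ (no change)
  #11 pop 4: in=⊤ → ⊤ (was +); enqueue [1,2]
  #12 pop 5: in=⊤ → ⊤ (no change)
  #13 pop 0: in=⊤ → ⊤ (no change)
  #14 pop 1: in=⊤ → ⊤ (no change)
  #15 pop 2: in=⊤ → − (no change)

Fixpoint:
  val[0] = ⊤
  val[1] = ⊤
  val[2] = −
  val[3] = ⊤
  val[4] = ⊤
  val[5] = ⊤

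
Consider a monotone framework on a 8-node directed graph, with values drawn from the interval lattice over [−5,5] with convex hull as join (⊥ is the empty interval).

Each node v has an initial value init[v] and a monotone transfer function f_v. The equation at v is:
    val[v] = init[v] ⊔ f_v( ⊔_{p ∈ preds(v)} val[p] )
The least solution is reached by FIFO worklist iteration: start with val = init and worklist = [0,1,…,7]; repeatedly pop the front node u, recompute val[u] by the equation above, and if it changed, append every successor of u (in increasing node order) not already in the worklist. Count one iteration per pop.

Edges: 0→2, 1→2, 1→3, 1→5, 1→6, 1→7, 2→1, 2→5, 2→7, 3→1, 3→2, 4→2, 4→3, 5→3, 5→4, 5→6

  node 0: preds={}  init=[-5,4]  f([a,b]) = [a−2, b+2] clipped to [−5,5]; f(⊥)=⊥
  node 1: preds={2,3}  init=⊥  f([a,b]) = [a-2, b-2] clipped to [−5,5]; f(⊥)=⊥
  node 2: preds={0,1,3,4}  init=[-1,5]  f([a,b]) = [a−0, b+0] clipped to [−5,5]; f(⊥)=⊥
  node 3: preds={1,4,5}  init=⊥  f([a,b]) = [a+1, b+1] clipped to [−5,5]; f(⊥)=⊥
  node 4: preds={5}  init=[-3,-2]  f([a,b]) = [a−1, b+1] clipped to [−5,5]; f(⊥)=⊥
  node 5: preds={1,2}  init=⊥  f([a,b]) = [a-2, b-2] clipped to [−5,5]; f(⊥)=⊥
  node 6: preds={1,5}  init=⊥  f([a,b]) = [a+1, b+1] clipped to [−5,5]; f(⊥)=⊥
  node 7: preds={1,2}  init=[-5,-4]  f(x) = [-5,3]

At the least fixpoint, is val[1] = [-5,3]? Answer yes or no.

yes

Iteration log — 20 steps:
  step 1. node 0  ⊔preds=⊥  new=[-5,4]  stable
  step 2. node 1  ⊔preds=[-1,5]  new=[-3,3]  old=⊥  +wl: 
  step 3. node 2  ⊔preds=[-5,4]  new=[-5,5]  old=[-1,5]  +wl: 1
  step 4. node 3  ⊔preds=[-3,3]  new=[-2,4]  old=⊥  +wl: 2
  step 5. node 4  ⊔preds=⊥  new=[-3,-2]  stable
  step 6. node 5  ⊔preds=[-5,5]  new=[-5,3]  old=⊥  +wl: 3,4
  step 7. node 6  ⊔preds=[-5,3]  new=[-4,4]  old=⊥  +wl: 
  step 8. node 7  ⊔preds=[-5,5]  new=[-5,3]  old=[-5,-4]  +wl: 
  step 9. node 1  ⊔preds=[-5,5]  new=[-5,3]  old=[-3,3]  +wl: 5,6,7
  step 10. node 2  ⊔preds=[-5,4]  new=[-5,5]  stable
  step 11. node 3  ⊔preds=[-5,3]  new=[-4,4]  old=[-2,4]  +wl: 1,2
  step 12. node 4  ⊔preds=[-5,3]  new=[-5,4]  old=[-3,-2]  +wl: 3
  step 13. node 5  ⊔preds=[-5,5]  new=[-5,3]  stable
  step 14. node 6  ⊔preds=[-5,3]  new=[-4,4]  stable
  step 15. node 7  ⊔preds=[-5,5]  new=[-5,3]  stable
  step 16. node 1  ⊔preds=[-5,5]  new=[-5,3]  stable
  step 17. node 2  ⊔preds=[-5,4]  new=[-5,5]  stable
  step 18. node 3  ⊔preds=[-5,4]  new=[-4,5]  old=[-4,4]  +wl: 1,2
  step 19. node 1  ⊔preds=[-5,5]  new=[-5,3]  stable
  step 20. node 2  ⊔preds=[-5,5]  new=[-5,5]  stable

Least fixpoint reached:
  node 0: [-5,4]
  node 1: [-5,3]
  node 2: [-5,5]
  node 3: [-4,5]
  node 4: [-5,4]
  node 5: [-5,3]
  node 6: [-4,4]
  node 7: [-5,3]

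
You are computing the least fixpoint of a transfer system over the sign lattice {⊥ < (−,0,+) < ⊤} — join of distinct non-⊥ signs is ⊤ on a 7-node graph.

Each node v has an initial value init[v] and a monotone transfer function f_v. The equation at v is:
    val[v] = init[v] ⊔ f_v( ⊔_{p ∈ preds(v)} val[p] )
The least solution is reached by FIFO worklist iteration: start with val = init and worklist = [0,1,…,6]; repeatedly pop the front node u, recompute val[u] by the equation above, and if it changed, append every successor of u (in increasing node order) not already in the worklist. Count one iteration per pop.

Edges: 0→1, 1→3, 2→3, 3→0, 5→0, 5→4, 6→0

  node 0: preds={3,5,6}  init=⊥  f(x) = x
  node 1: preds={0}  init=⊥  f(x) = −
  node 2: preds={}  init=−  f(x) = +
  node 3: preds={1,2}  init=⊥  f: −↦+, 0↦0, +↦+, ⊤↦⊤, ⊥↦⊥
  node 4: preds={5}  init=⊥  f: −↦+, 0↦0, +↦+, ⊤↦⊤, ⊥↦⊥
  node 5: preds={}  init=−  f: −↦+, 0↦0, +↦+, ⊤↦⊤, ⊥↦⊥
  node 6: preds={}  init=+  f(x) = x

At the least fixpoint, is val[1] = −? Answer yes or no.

Trace (8 dequeues):
  [1] u=0 | in ⊤ | out ⊤ | prev ⊥ | push {}
  [2] u=1 | in ⊤ | out − | prev ⊥ | push {}
  [3] u=2 | in ⊥ | out ⊤ | prev − | push {}
  [4] u=3 | in ⊤ | out ⊤ | prev ⊥ | push {0}
  [5] u=4 | in − | out + | prev ⊥ | push {}
  [6] u=5 | in ⊥ | out − | ==
  [7] u=6 | in ⊥ | out + | ==
  [8] u=0 | in ⊤ | out ⊤ | ==

Converged values:
  [0] ⊤
  [1] −
  [2] ⊤
  [3] ⊤
  [4] +
  [5] −
  [6] +

yes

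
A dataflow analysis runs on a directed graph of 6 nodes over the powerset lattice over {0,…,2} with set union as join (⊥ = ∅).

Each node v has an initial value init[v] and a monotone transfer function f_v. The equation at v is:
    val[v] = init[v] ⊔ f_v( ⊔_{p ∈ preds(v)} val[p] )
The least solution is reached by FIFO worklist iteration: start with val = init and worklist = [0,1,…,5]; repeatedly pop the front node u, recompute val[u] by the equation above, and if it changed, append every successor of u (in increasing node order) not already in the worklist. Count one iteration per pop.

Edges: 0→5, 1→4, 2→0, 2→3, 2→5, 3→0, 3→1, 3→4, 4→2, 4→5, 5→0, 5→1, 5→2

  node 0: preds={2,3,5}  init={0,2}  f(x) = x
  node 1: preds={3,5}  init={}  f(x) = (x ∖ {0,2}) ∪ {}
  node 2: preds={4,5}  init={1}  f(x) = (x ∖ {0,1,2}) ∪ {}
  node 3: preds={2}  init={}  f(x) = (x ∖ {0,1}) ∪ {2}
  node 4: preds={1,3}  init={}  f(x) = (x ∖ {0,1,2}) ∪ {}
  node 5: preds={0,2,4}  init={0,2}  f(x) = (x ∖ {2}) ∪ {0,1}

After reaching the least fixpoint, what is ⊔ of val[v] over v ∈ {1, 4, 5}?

{0,1,2}

Iteration log — 10 steps:
  step 1. node 0  ⊔preds={0,1,2}  new={0,1,2}  old={0,2}  +wl: 
  step 2. node 1  ⊔preds={0,2}  new={}  stable
  step 3. node 2  ⊔preds={0,2}  new={1}  stable
  step 4. node 3  ⊔preds={1}  new={2}  old={}  +wl: 0,1
  step 5. node 4  ⊔preds={2}  new={}  stable
  step 6. node 5  ⊔preds={0,1,2}  new={0,1,2}  old={0,2}  +wl: 2
  step 7. node 0  ⊔preds={0,1,2}  new={0,1,2}  stable
  step 8. node 1  ⊔preds={0,1,2}  new={1}  old={}  +wl: 4
  step 9. node 2  ⊔preds={0,1,2}  new={1}  stable
  step 10. node 4  ⊔preds={1,2}  new={}  stable

Least fixpoint reached:
  node 0: {0,1,2}
  node 1: {1}
  node 2: {1}
  node 3: {2}
  node 4: {}
  node 5: {0,1,2}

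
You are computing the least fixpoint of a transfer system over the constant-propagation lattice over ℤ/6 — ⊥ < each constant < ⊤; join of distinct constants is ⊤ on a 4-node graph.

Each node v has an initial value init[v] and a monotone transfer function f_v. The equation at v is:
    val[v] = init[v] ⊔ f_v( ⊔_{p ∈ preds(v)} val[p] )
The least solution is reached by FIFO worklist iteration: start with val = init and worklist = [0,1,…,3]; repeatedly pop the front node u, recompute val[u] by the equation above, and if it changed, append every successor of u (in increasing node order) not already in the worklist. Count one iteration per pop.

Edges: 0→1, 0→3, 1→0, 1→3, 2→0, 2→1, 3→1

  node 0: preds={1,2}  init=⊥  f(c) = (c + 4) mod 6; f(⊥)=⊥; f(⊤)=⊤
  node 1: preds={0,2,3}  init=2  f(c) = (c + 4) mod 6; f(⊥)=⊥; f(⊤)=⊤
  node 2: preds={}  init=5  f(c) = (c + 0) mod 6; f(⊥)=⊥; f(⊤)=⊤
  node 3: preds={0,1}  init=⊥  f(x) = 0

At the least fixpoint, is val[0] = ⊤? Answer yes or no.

Worklist (6 pops):
  #1 pop 0: in=⊤ → ⊤ (was ⊥); enqueue []
  #2 pop 1: in=⊤ → ⊤ (was 2); enqueue [0]
  #3 pop 2: in=⊥ → 5 (no change)
  #4 pop 3: in=⊤ → 0 (was ⊥); enqueue [1]
  #5 pop 0: in=⊤ → ⊤ (no change)
  #6 pop 1: in=⊤ → ⊤ (no change)

Fixpoint:
  val[0] = ⊤
  val[1] = ⊤
  val[2] = 5
  val[3] = 0

yes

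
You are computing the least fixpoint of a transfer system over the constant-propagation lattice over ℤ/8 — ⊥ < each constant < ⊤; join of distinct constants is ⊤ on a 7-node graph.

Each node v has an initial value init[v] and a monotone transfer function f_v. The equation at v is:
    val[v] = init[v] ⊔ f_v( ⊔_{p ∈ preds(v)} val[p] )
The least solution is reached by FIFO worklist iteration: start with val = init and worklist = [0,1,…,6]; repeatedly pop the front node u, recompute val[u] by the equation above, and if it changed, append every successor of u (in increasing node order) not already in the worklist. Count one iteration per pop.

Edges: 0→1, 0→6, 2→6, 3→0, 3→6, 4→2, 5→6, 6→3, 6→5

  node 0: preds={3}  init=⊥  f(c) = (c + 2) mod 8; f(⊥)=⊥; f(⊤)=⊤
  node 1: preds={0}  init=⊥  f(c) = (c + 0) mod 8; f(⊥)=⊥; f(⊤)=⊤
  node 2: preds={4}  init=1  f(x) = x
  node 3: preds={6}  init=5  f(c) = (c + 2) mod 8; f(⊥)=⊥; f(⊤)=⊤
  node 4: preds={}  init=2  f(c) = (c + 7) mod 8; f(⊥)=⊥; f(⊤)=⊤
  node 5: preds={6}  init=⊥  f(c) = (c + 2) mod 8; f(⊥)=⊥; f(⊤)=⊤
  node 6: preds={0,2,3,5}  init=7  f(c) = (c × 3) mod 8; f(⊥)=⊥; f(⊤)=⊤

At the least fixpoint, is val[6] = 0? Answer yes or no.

Worklist (12 pops):
  #1 pop 0: in=5 → 7 (was ⊥); enqueue []
  #2 pop 1: in=7 → 7 (was ⊥); enqueue []
  #3 pop 2: in=2 → ⊤ (was 1); enqueue []
  #4 pop 3: in=7 → ⊤ (was 5); enqueue [0]
  #5 pop 4: in=⊥ → 2 (no change)
  #6 pop 5: in=7 → 1 (was ⊥); enqueue []
  #7 pop 6: in=⊤ → ⊤ (was 7); enqueue [3,5]
  #8 pop 0: in=⊤ → ⊤ (was 7); enqueue [1,6]
  #9 pop 3: in=⊤ → ⊤ (no change)
  #10 pop 5: in=⊤ → ⊤ (was 1); enqueue []
  #11 pop 1: in=⊤ → ⊤ (was 7); enqueue []
  #12 pop 6: in=⊤ → ⊤ (no change)

Fixpoint:
  val[0] = ⊤
  val[1] = ⊤
  val[2] = ⊤
  val[3] = ⊤
  val[4] = 2
  val[5] = ⊤
  val[6] = ⊤

no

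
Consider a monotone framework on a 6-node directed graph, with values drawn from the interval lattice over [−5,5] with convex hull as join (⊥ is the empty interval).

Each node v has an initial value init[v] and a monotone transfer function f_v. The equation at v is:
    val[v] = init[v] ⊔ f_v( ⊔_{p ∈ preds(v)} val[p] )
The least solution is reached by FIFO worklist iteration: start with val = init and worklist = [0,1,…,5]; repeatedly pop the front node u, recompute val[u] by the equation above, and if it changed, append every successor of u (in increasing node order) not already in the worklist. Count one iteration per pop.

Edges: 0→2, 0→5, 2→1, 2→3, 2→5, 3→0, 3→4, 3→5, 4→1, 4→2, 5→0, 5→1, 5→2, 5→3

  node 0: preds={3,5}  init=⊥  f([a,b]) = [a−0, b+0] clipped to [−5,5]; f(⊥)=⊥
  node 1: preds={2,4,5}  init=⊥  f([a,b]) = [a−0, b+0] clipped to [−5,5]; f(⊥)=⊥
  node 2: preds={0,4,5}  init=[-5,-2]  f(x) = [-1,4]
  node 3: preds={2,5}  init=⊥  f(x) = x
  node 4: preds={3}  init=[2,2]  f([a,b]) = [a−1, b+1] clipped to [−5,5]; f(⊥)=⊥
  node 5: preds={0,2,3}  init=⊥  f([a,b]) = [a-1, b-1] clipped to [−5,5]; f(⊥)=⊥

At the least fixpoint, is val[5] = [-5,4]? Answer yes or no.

no

Iteration log — 11 steps:
  step 1. node 0  ⊔preds=⊥  new=⊥  stable
  step 2. node 1  ⊔preds=[-5,2]  new=[-5,2]  old=⊥  +wl: 
  step 3. node 2  ⊔preds=[2,2]  new=[-5,4]  old=[-5,-2]  +wl: 1
  step 4. node 3  ⊔preds=[-5,4]  new=[-5,4]  old=⊥  +wl: 0
  step 5. node 4  ⊔preds=[-5,4]  new=[-5,5]  old=[2,2]  +wl: 2
  step 6. node 5  ⊔preds=[-5,4]  new=[-5,3]  old=⊥  +wl: 3
  step 7. node 1  ⊔preds=[-5,5]  new=[-5,5]  old=[-5,2]  +wl: 
  step 8. node 0  ⊔preds=[-5,4]  new=[-5,4]  old=⊥  +wl: 5
  step 9. node 2  ⊔preds=[-5,5]  new=[-5,4]  stable
  step 10. node 3  ⊔preds=[-5,4]  new=[-5,4]  stable
  step 11. node 5  ⊔preds=[-5,4]  new=[-5,3]  stable

Least fixpoint reached:
  node 0: [-5,4]
  node 1: [-5,5]
  node 2: [-5,4]
  node 3: [-5,4]
  node 4: [-5,5]
  node 5: [-5,3]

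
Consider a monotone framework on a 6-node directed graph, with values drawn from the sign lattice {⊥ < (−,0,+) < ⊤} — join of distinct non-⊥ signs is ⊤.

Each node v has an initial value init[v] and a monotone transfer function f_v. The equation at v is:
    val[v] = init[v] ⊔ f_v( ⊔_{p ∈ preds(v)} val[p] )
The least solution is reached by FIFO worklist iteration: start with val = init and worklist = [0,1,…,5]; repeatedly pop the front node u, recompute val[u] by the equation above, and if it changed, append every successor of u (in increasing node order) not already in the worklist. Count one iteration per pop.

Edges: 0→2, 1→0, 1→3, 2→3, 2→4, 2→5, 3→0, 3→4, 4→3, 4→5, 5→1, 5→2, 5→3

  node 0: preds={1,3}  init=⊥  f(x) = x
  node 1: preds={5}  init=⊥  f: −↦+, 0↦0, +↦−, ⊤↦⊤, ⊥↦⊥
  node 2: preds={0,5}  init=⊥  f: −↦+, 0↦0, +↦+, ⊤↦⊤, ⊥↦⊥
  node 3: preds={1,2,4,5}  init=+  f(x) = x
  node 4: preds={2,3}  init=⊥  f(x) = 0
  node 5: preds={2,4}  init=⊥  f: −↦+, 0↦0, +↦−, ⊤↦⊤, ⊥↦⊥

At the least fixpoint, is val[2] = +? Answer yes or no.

Iteration log — 14 steps:
  step 1. node 0  ⊔preds=+  new=+  old=⊥  +wl: 
  step 2. node 1  ⊔preds=⊥  new=⊥  stable
  step 3. node 2  ⊔preds=+  new=+  old=⊥  +wl: 
  step 4. node 3  ⊔preds=+  new=+  stable
  step 5. node 4  ⊔preds=+  new=0  old=⊥  +wl: 3
  step 6. node 5  ⊔preds=⊤  new=⊤  old=⊥  +wl: 1,2
  step 7. node 3  ⊔preds=⊤  new=⊤  old=+  +wl: 0,4
  step 8. node 1  ⊔preds=⊤  new=⊤  old=⊥  +wl: 3
  step 9. node 2  ⊔preds=⊤  new=⊤  old=+  +wl: 5
  step 10. node 0  ⊔preds=⊤  new=⊤  old=+  +wl: 2
  step 11. node 4  ⊔preds=⊤  new=0  stable
  step 12. node 3  ⊔preds=⊤  new=⊤  stable
  step 13. node 5  ⊔preds=⊤  new=⊤  stable
  step 14. node 2  ⊔preds=⊤  new=⊤  stable

Least fixpoint reached:
  node 0: ⊤
  node 1: ⊤
  node 2: ⊤
  node 3: ⊤
  node 4: 0
  node 5: ⊤

no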